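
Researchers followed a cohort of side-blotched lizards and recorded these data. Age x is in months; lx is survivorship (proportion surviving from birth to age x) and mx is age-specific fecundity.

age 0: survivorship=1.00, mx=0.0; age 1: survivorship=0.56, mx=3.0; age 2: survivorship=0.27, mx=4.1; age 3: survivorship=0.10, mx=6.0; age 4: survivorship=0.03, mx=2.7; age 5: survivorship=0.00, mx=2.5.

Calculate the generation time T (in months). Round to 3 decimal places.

lx·mx: 0, 1.68, 1.107, 0.6, 0.081, 0 → R0 = 3.468
x·lx·mx: 0, 1.68, 2.214, 1.8, 0.324, 0 → Σ = 6.018
T = 6.018 / 3.468 = 1.735294… → 1.735

1.735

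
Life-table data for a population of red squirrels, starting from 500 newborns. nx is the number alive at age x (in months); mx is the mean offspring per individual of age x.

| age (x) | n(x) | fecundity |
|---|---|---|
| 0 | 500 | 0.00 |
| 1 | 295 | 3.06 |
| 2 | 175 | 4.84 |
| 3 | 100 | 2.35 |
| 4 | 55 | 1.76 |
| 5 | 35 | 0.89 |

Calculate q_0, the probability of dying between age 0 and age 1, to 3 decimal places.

lx = nx/n0 = nx/500: 1, 0.59, 0.35, 0.2, 0.11, 0.07
q_0 = (l_0 − l_1) / l_0 = (1 − 0.59) / 1
     = 0.41 / 1 = 0.41 → 0.410

0.410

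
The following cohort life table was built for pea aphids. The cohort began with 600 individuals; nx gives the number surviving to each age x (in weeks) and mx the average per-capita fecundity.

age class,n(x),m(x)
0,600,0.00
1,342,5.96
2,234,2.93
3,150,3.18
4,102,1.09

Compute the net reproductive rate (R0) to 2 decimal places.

lx = nx/n0 = nx/600: 1, 0.57, 0.39, 0.25, 0.17
lx·mx by age: 0, 3.3972, 1.1427, 0.795, 0.1853
R0 = Σ lx·mx = 5.5202 → 5.52

5.52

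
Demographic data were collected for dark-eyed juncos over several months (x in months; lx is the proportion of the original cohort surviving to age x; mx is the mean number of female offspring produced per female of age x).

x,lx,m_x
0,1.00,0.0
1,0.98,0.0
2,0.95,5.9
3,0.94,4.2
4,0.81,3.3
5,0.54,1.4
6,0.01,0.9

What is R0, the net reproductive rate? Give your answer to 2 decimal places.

12.99

lx·mx by age: 0, 0, 5.605, 3.948, 2.673, 0.756, 0.009
R0 = Σ lx·mx = 12.991 → 12.99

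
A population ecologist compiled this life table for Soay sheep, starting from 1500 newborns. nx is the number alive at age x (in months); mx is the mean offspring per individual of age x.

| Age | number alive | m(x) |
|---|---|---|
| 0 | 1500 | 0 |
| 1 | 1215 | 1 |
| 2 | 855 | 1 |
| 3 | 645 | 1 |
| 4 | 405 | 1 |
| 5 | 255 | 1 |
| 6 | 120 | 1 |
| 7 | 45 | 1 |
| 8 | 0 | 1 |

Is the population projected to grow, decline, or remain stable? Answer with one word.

lx = nx/n0 = nx/1500: 1, 0.81, 0.57, 0.43, 0.27, 0.17, 0.08, 0.03, 0
R0 = Σ lx·mx = 0 + 0.81 + 0.57 + 0.43 + 0.27 + 0.17 + 0.08 + 0.03 + 0 = 2.36
R0 > 1, so the population is growing.

growing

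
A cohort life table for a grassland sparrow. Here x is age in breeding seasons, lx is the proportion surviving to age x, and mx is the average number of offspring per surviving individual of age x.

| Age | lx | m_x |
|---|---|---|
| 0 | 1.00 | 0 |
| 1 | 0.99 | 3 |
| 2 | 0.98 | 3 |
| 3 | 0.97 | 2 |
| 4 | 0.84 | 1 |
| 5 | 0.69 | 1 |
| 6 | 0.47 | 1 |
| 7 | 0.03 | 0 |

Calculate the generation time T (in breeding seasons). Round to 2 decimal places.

2.47

lx·mx: 0, 2.97, 2.94, 1.94, 0.84, 0.69, 0.47, 0 → R0 = 9.85
x·lx·mx: 0, 2.97, 5.88, 5.82, 3.36, 3.45, 2.82, 0 → Σ = 24.3
T = 24.3 / 9.85 = 2.467005… → 2.47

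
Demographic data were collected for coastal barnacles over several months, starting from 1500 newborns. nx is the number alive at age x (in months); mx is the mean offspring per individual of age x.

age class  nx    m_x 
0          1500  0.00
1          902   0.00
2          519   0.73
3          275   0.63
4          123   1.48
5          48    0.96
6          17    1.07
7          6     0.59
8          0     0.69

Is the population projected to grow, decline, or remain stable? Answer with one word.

lx = nx/n0 = nx/1500: 1, 0.60133…, 0.346, 0.18333…, 0.082, 0.032, 0.01133…, 0.004, 0
R0 = Σ lx·mx = 0 + 0 + 0.25258 + 0.1155… + 0.12136 + 0.03072 + 0.012127… + 0.00236 + 0 = 0.534647…
R0 < 1, so the population is declining.

declining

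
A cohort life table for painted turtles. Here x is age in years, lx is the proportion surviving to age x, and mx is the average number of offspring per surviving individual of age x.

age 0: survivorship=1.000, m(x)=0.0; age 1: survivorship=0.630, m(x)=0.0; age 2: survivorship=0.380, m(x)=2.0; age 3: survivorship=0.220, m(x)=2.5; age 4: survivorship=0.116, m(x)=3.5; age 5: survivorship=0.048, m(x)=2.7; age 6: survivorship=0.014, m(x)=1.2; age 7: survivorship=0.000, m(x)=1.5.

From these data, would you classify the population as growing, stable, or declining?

R0 = Σ lx·mx = 0 + 0 + 0.76 + 0.55 + 0.406 + 0.1296 + 0.0168 + 0 = 1.8624
R0 > 1, so the population is growing.

growing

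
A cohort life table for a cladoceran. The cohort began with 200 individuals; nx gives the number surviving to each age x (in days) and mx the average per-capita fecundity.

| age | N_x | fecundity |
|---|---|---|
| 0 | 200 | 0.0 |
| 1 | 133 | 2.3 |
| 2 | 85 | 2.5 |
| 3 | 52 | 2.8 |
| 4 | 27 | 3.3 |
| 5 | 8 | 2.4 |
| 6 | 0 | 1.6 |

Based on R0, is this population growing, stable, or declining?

lx = nx/n0 = nx/200: 1, 0.665, 0.425, 0.26, 0.135, 0.04, 0
R0 = Σ lx·mx = 0 + 1.5295 + 1.0625 + 0.728 + 0.4455 + 0.096 + 0 = 3.8615
R0 > 1, so the population is growing.

growing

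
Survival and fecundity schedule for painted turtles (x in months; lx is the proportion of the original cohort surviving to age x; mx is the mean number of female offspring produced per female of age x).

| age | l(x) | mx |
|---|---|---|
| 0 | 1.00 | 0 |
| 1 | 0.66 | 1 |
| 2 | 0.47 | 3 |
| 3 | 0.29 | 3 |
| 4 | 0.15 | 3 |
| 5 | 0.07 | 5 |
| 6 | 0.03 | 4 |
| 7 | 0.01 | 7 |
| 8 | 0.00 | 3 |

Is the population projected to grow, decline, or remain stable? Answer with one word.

growing

R0 = Σ lx·mx = 0 + 0.66 + 1.41 + 0.87 + 0.45 + 0.35 + 0.12 + 0.07 + 0 = 3.93
R0 > 1, so the population is growing.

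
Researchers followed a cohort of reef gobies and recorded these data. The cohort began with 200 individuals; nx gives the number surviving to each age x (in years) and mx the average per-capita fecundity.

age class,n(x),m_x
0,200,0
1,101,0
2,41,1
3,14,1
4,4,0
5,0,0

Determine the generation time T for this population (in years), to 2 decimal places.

lx = nx/n0 = nx/200: 1, 0.505, 0.205, 0.07, 0.02, 0
lx·mx: 0, 0, 0.205, 0.07, 0, 0 → R0 = 0.275
x·lx·mx: 0, 0, 0.41, 0.21, 0, 0 → Σ = 0.62
T = 0.62 / 0.275 = 2.254545… → 2.25

2.25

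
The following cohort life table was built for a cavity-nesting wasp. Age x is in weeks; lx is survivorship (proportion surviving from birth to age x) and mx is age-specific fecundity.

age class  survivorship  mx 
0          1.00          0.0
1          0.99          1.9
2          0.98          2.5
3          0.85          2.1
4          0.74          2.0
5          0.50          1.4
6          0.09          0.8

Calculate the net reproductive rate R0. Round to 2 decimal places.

8.37

lx·mx by age: 0, 1.881, 2.45, 1.785, 1.48, 0.7, 0.072
R0 = Σ lx·mx = 8.368 → 8.37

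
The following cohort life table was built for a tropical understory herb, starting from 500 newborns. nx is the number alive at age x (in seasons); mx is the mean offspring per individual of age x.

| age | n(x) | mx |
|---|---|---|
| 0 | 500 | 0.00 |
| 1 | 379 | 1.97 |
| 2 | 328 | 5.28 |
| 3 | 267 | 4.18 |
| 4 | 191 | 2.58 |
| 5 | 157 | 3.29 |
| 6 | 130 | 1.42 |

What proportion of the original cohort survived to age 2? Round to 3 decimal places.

0.656

l_2 = n_2/n_0 = 328/500 = 0.656 → 0.656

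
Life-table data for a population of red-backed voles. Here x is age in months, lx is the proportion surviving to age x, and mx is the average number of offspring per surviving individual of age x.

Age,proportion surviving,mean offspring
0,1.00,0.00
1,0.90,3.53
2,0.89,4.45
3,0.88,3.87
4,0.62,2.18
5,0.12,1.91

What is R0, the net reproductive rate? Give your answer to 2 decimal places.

lx·mx by age: 0, 3.177, 3.9605, 3.4056, 1.3516, 0.2292
R0 = Σ lx·mx = 12.1239 → 12.12

12.12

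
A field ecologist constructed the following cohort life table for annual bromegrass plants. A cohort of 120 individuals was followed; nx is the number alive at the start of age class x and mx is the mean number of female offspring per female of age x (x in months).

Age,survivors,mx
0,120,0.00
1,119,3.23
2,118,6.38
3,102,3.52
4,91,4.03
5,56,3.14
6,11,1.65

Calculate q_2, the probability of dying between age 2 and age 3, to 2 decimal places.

0.14

lx = nx/n0 = nx/120: 1, 0.99167…, 0.98333…, 0.85, 0.75833…, 0.46667…, 0.09167…
q_2 = (l_2 − l_3) / l_2 = (0.983333… − 0.85) / 0.983333…
     = 0.133333… / 0.983333… = 0.135593… → 0.14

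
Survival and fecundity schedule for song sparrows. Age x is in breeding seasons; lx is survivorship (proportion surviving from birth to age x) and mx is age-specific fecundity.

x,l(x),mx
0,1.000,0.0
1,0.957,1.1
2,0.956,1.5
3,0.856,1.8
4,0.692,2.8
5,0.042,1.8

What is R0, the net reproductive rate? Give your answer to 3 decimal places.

6.041

lx·mx by age: 0, 1.0527, 1.434, 1.5408, 1.9376, 0.0756
R0 = Σ lx·mx = 6.0407 → 6.041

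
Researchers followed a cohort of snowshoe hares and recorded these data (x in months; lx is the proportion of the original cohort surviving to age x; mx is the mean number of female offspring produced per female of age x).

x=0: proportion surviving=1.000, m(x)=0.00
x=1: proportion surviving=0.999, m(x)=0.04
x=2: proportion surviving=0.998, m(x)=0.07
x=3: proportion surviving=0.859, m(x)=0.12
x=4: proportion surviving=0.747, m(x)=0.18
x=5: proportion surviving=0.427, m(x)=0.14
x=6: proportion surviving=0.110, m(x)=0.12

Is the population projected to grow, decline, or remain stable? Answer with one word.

R0 = Σ lx·mx = 0 + 0.03996 + 0.06986 + 0.10308 + 0.13446 + 0.05978 + 0.0132 = 0.42034
R0 < 1, so the population is declining.

declining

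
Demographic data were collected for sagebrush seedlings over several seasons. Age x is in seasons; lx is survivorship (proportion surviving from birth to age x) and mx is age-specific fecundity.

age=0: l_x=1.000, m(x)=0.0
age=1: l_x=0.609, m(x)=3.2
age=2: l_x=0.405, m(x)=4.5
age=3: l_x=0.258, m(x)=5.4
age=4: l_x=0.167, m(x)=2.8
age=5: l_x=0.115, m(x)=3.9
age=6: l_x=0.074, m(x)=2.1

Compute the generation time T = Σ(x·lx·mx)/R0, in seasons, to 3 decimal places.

2.376

lx·mx: 0, 1.9488, 1.8225, 1.3932, 0.4676, 0.4485, 0.1554 → R0 = 6.236
x·lx·mx: 0, 1.9488, 3.645, 4.1796, 1.8704, 2.2425, 0.9324 → Σ = 14.8187
T = 14.8187 / 6.236 = 2.376315… → 2.376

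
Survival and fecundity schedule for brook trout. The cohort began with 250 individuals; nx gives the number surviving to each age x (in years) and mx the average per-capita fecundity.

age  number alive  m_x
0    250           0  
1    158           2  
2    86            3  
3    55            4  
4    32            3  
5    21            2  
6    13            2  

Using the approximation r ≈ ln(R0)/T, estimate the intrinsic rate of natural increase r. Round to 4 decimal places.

lx = nx/n0 = nx/250: 1, 0.632, 0.344, 0.22, 0.128, 0.084, 0.052
R0 = Σ lx·mx = 0 + 1.264 + 1.032 + 0.88 + 0.384 + 0.168 + 0.104 = 3.832
Σ x·lx·mx = 8.968; T = 8.968/3.832 = 2.34029…
r ≈ ln(R0)/T = ln(3.832)/2.34029… = 0.574025… → 0.5740

0.5740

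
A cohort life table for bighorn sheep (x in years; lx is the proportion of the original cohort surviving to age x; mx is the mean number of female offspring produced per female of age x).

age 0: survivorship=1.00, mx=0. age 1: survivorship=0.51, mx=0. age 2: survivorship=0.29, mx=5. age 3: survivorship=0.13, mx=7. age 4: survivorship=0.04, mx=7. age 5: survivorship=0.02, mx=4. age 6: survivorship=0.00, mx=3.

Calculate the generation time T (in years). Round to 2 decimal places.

lx·mx: 0, 0, 1.45, 0.91, 0.28, 0.08, 0 → R0 = 2.72
x·lx·mx: 0, 0, 2.9, 2.73, 1.12, 0.4, 0 → Σ = 7.15
T = 7.15 / 2.72 = 2.628676… → 2.63

2.63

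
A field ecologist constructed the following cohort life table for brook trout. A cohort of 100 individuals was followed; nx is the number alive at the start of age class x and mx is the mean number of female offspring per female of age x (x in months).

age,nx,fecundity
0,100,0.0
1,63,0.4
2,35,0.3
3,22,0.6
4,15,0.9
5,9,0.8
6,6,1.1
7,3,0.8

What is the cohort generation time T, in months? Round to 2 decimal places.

2.95

lx = nx/n0 = nx/100: 1, 0.63, 0.35, 0.22, 0.15, 0.09, 0.06, 0.03
lx·mx: 0, 0.252, 0.105, 0.132, 0.135, 0.072, 0.066, 0.024 → R0 = 0.786
x·lx·mx: 0, 0.252, 0.21, 0.396, 0.54, 0.36, 0.396, 0.168 → Σ = 2.322
T = 2.322 / 0.786 = 2.954198… → 2.95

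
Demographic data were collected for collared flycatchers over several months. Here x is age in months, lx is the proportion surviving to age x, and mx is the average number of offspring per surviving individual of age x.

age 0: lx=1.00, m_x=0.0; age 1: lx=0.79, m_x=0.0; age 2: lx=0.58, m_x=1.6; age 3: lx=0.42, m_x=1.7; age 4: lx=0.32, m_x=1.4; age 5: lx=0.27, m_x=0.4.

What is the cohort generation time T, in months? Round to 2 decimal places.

lx·mx: 0, 0, 0.928, 0.714, 0.448, 0.108 → R0 = 2.198
x·lx·mx: 0, 0, 1.856, 2.142, 1.792, 0.54 → Σ = 6.33
T = 6.33 / 2.198 = 2.879891… → 2.88

2.88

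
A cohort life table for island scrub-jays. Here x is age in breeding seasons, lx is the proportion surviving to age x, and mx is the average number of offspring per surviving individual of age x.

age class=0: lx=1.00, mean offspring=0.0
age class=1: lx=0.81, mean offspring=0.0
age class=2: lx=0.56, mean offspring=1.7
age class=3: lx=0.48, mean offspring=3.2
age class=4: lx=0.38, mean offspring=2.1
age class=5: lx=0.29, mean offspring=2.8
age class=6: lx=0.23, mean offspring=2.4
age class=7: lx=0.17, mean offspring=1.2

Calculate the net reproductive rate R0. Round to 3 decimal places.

4.854

lx·mx by age: 0, 0, 0.952, 1.536, 0.798, 0.812, 0.552, 0.204
R0 = Σ lx·mx = 4.854 → 4.854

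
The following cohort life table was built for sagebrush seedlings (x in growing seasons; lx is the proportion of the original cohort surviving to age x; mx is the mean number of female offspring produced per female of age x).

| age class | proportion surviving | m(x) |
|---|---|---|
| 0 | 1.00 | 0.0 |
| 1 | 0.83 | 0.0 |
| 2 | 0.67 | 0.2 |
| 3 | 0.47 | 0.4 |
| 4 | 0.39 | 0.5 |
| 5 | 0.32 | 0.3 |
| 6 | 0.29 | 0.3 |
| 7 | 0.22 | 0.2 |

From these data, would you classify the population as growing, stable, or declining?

R0 = Σ lx·mx = 0 + 0 + 0.134 + 0.188 + 0.195 + 0.096 + 0.087 + 0.044 = 0.744
R0 < 1, so the population is declining.

declining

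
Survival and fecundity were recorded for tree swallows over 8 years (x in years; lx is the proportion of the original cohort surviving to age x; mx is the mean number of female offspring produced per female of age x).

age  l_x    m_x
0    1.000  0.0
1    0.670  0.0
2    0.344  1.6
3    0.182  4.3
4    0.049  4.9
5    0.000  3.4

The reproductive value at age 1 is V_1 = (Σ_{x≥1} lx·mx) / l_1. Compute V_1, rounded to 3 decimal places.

2.348

lx·mx for x ≥ 1: 0, 0.5504, 0.7826, 0.2401, 0 → sum = 1.5731
V_1 = 1.5731 / l_1 = 1.5731 / 0.67 = 2.34791… → 2.348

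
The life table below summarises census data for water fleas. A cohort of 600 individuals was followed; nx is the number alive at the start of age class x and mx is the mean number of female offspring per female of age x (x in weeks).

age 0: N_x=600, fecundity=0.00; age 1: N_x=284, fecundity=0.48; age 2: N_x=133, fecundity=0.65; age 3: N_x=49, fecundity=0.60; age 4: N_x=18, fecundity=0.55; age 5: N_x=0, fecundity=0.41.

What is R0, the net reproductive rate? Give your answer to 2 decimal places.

lx = nx/n0 = nx/600: 1, 0.47333…, 0.22167…, 0.08167…, 0.03, 0
lx·mx by age: 0, 0.2272…, 0.144083…, 0.049…, 0.0165, 0
R0 = Σ lx·mx = 0.436783… → 0.44

0.44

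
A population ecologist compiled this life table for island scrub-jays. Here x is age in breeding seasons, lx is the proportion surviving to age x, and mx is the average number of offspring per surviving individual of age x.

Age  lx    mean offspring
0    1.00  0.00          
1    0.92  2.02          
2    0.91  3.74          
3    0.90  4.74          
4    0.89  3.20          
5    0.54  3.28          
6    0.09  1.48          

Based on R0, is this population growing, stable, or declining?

growing

R0 = Σ lx·mx = 0 + 1.8584 + 3.4034 + 4.266 + 2.848 + 1.7712 + 0.1332 = 14.2802
R0 > 1, so the population is growing.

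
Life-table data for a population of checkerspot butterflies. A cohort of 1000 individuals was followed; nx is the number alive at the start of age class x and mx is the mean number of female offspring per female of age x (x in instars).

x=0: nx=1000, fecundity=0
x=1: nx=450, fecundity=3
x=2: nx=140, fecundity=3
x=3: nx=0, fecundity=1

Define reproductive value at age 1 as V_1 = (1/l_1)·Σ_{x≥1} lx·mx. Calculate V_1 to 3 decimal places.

3.933

lx = nx/n0 = nx/1000: 1, 0.45, 0.14, 0
lx·mx for x ≥ 1: 1.35, 0.42, 0 → sum = 1.77
V_1 = 1.77 / l_1 = 1.77 / 0.45 = 3.933333… → 3.933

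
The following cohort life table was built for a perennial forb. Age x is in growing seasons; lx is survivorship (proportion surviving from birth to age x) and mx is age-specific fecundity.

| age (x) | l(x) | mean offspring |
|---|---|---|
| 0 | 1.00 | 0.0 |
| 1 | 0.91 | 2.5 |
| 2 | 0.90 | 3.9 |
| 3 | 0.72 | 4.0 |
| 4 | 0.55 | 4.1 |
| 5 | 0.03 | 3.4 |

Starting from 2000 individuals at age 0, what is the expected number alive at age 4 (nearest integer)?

Expected survivors = N0 · l_4 = 2000 × 0.55 = 1100 → 1100

1100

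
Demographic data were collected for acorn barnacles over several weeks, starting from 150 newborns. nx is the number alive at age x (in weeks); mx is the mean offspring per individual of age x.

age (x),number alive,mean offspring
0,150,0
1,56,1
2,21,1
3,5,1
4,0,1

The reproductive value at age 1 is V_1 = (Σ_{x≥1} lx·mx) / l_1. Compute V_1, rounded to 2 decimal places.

lx = nx/n0 = nx/150: 1, 0.37333…, 0.14, 0.03333…, 0
lx·mx for x ≥ 1: 0.373333…, 0.14, 0.033333…, 0 → sum = 0.546667…
V_1 = 0.546667… / l_1 = 0.546667… / 0.373333… = 1.464286… → 1.46

1.46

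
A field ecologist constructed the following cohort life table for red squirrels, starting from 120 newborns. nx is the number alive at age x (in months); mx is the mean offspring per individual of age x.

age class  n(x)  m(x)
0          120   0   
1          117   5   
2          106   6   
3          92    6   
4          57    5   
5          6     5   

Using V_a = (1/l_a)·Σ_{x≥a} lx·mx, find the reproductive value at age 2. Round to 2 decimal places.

14.18

lx = nx/n0 = nx/120: 1, 0.975, 0.88333…, 0.76667…, 0.475, 0.05
lx·mx for x ≥ 2: 5.3…, 4.6…, 2.375, 0.25 → sum = 12.525…
V_2 = 12.525… / l_2 = 12.525… / 0.883333… = 14.179245… → 14.18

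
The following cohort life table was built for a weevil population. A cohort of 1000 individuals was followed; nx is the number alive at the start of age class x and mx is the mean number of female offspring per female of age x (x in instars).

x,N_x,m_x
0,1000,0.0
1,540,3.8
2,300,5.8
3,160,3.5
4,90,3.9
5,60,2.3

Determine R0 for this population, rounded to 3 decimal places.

lx = nx/n0 = nx/1000: 1, 0.54, 0.3, 0.16, 0.09, 0.06
lx·mx by age: 0, 2.052, 1.74, 0.56, 0.351, 0.138
R0 = Σ lx·mx = 4.841 → 4.841

4.841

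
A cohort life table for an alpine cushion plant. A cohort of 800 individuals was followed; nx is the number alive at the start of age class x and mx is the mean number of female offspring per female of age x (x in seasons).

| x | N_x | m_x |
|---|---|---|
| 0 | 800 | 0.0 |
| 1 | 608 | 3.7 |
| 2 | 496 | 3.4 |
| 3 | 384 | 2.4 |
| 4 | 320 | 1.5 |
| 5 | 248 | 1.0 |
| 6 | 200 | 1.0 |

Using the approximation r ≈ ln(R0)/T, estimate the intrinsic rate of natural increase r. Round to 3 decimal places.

lx = nx/n0 = nx/800: 1, 0.76, 0.62, 0.48, 0.4, 0.31, 0.25
R0 = Σ lx·mx = 0 + 2.812 + 2.108 + 1.152 + 0.6 + 0.31 + 0.25 = 7.232
Σ x·lx·mx = 15.934; T = 15.934/7.232 = 2.20326…
r ≈ ln(R0)/T = ln(7.232)/2.20326… = 0.89799… → 0.898

0.898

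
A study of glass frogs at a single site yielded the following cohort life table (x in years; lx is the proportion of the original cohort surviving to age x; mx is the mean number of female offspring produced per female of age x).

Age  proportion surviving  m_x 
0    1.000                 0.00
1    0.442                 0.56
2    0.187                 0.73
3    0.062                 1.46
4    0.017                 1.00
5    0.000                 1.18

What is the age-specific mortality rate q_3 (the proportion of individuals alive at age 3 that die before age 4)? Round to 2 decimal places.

0.73

q_3 = (l_3 − l_4) / l_3 = (0.062 − 0.017) / 0.062
     = 0.045 / 0.062 = 0.725806… → 0.73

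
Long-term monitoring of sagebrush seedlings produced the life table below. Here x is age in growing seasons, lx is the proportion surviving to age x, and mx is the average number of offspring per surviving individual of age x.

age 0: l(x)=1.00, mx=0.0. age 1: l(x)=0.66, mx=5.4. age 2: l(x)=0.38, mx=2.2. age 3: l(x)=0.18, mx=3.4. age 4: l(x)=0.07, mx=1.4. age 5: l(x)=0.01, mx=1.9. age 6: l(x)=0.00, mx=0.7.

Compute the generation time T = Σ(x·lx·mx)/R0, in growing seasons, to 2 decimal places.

lx·mx: 0, 3.564, 0.836, 0.612, 0.098, 0.019, 0 → R0 = 5.129
x·lx·mx: 0, 3.564, 1.672, 1.836, 0.392, 0.095, 0 → Σ = 7.559
T = 7.559 / 5.129 = 1.473777… → 1.47

1.47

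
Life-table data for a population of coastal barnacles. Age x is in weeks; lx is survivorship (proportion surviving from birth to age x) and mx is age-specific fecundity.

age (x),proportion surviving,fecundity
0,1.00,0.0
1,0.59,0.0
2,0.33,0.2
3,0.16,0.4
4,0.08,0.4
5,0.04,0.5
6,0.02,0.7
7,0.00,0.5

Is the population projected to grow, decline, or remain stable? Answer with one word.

declining

R0 = Σ lx·mx = 0 + 0 + 0.066 + 0.064 + 0.032 + 0.02 + 0.014 + 0 = 0.196
R0 < 1, so the population is declining.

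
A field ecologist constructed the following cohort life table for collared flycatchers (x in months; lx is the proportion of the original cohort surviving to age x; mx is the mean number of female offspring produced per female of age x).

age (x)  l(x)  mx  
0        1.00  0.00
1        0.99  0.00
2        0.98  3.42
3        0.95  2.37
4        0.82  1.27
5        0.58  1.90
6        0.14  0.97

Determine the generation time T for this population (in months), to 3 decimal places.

lx·mx: 0, 0, 3.3516, 2.2515, 1.0414, 1.102, 0.1358 → R0 = 7.8823
x·lx·mx: 0, 0, 6.7032, 6.7545, 4.1656, 5.51, 0.8148 → Σ = 23.9481
T = 23.9481 / 7.8823 = 3.038212… → 3.038

3.038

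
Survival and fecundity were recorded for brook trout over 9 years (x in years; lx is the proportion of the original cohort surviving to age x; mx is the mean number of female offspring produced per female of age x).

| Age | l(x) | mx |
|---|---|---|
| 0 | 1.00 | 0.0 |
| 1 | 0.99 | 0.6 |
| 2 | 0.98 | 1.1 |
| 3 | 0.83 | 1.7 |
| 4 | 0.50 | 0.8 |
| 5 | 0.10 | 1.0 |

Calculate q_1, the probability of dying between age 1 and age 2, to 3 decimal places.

q_1 = (l_1 − l_2) / l_1 = (0.99 − 0.98) / 0.99
     = 0.01 / 0.99 = 0.010101… → 0.010

0.010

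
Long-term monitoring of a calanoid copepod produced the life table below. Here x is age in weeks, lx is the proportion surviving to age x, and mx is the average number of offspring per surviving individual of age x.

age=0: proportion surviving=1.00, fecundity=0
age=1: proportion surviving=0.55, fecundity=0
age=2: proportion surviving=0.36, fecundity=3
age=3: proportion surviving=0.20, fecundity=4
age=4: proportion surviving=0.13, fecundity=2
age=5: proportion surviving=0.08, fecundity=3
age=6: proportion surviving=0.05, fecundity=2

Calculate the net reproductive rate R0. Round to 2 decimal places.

lx·mx by age: 0, 0, 1.08, 0.8, 0.26, 0.24, 0.1
R0 = Σ lx·mx = 2.48 → 2.48

2.48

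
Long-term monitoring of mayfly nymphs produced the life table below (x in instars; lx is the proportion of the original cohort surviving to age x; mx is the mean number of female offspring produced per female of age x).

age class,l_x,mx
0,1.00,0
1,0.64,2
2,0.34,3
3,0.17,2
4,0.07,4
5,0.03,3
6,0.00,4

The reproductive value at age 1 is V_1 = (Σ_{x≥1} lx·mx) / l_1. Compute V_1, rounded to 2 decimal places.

lx·mx for x ≥ 1: 1.28, 1.02, 0.34, 0.28, 0.09, 0 → sum = 3.01
V_1 = 3.01 / l_1 = 3.01 / 0.64 = 4.703125 → 4.70

4.70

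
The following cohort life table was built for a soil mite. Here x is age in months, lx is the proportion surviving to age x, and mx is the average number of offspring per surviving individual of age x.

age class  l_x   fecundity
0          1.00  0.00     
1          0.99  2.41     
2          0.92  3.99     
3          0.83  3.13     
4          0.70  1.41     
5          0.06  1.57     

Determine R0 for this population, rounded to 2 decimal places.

9.74

lx·mx by age: 0, 2.3859, 3.6708, 2.5979, 0.987, 0.0942
R0 = Σ lx·mx = 9.7358 → 9.74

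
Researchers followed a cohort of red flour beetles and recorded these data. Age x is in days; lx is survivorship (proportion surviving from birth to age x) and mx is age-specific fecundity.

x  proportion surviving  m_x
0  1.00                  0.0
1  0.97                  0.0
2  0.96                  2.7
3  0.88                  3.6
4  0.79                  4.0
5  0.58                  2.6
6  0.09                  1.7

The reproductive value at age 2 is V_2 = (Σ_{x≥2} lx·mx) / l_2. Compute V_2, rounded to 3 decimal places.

lx·mx for x ≥ 2: 2.592, 3.168, 3.16, 1.508, 0.153 → sum = 10.581
V_2 = 10.581 / l_2 = 10.581 / 0.96 = 11.021875 → 11.022

11.022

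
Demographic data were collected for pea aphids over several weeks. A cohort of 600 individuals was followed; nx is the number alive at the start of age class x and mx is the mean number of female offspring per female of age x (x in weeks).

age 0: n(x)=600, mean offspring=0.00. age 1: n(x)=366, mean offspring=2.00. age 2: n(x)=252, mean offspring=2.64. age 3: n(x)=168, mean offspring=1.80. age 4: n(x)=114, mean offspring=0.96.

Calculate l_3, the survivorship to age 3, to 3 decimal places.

0.280

l_3 = n_3/n_0 = 168/600 = 0.28 → 0.280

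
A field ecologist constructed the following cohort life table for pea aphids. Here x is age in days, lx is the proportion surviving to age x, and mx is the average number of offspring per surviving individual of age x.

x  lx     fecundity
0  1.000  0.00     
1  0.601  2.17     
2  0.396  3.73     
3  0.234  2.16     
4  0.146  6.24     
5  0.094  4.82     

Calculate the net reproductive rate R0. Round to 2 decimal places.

lx·mx by age: 0, 1.30417, 1.47708, 0.50544, 0.91104, 0.45308
R0 = Σ lx·mx = 4.65081 → 4.65

4.65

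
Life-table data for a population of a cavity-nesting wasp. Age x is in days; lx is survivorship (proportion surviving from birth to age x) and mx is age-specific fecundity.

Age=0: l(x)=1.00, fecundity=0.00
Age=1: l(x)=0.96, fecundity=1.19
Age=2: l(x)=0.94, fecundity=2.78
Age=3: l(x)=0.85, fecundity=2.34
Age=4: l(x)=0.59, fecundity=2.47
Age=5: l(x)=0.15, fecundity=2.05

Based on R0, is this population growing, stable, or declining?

R0 = Σ lx·mx = 0 + 1.1424 + 2.6132 + 1.989 + 1.4573 + 0.3075 = 7.5094
R0 > 1, so the population is growing.

growing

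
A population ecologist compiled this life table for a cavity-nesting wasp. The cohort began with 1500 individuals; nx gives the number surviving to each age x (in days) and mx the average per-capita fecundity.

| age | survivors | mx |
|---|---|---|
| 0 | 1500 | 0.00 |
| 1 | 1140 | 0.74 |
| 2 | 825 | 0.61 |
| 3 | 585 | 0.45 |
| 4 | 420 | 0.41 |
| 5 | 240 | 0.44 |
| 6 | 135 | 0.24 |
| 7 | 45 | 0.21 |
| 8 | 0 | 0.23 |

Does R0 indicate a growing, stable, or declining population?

growing

lx = nx/n0 = nx/1500: 1, 0.76, 0.55, 0.39, 0.28, 0.16, 0.09, 0.03, 0
R0 = Σ lx·mx = 0 + 0.5624 + 0.3355 + 0.1755 + 0.1148 + 0.0704 + 0.0216 + 0.0063 + 0 = 1.2865
R0 > 1, so the population is growing.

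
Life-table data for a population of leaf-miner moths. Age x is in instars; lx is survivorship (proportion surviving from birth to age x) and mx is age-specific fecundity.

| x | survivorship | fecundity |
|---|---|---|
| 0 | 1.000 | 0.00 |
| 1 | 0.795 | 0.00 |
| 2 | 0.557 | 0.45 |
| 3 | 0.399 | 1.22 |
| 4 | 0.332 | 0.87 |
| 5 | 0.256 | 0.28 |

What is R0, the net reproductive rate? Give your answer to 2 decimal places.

1.10

lx·mx by age: 0, 0, 0.25065, 0.48678, 0.28884, 0.07168
R0 = Σ lx·mx = 1.09795 → 1.10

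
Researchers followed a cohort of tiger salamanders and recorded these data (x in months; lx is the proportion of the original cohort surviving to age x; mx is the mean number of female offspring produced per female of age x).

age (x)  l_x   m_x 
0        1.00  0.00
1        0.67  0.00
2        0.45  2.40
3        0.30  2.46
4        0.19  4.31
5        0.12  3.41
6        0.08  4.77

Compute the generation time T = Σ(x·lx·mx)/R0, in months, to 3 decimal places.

3.497

lx·mx: 0, 0, 1.08, 0.738, 0.8189, 0.4092, 0.3816 → R0 = 3.4277
x·lx·mx: 0, 0, 2.16, 2.214, 3.2756, 2.046, 2.2896 → Σ = 11.9852
T = 11.9852 / 3.4277 = 3.496572… → 3.497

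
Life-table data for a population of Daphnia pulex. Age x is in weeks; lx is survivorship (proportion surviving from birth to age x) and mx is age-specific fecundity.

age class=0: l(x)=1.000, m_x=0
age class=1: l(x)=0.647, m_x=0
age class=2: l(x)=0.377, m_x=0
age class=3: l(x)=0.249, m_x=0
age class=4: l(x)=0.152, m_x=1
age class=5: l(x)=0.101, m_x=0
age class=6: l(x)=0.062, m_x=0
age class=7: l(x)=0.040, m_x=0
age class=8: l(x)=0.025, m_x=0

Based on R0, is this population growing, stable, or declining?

declining

R0 = Σ lx·mx = 0 + 0 + 0 + 0 + 0.152 + 0 + 0 + 0 + 0 = 0.152
R0 < 1, so the population is declining.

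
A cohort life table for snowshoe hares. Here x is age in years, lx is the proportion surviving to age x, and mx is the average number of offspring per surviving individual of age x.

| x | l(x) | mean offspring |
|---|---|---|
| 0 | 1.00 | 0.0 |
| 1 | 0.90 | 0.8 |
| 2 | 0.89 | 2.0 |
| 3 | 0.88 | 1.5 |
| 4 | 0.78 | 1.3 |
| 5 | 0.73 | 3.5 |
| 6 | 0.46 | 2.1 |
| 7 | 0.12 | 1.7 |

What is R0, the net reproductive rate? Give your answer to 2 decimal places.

8.56

lx·mx by age: 0, 0.72, 1.78, 1.32, 1.014, 2.555, 0.966, 0.204
R0 = Σ lx·mx = 8.559 → 8.56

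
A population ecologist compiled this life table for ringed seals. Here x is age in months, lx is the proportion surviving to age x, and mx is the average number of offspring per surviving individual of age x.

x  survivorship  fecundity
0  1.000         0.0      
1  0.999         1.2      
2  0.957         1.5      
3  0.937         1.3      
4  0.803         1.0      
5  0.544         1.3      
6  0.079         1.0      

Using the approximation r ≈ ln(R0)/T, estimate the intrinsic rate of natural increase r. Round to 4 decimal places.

R0 = Σ lx·mx = 0 + 1.1988 + 1.4355 + 1.2181 + 0.803 + 0.7072 + 0.079 = 5.4416
Σ x·lx·mx = 14.9461; T = 14.9461/5.4416 = 2.74664…
r ≈ ln(R0)/T = ln(5.4416)/2.74664… = 0.616781… → 0.6168

0.6168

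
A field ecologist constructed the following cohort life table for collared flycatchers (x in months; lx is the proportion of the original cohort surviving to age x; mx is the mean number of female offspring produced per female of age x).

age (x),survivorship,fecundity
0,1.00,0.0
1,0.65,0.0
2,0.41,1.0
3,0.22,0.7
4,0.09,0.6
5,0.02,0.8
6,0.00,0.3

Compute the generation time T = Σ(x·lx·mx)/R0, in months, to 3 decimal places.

2.489

lx·mx: 0, 0, 0.41, 0.154, 0.054, 0.016, 0 → R0 = 0.634
x·lx·mx: 0, 0, 0.82, 0.462, 0.216, 0.08, 0 → Σ = 1.578
T = 1.578 / 0.634 = 2.488959… → 2.489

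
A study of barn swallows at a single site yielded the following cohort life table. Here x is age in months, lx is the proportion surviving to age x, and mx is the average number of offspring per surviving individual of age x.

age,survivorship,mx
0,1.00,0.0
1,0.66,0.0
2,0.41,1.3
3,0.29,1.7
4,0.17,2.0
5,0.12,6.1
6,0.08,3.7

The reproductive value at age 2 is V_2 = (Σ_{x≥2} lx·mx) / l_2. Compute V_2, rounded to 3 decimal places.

lx·mx for x ≥ 2: 0.533, 0.493, 0.34, 0.732, 0.296 → sum = 2.394
V_2 = 2.394 / l_2 = 2.394 / 0.41 = 5.839024… → 5.839

5.839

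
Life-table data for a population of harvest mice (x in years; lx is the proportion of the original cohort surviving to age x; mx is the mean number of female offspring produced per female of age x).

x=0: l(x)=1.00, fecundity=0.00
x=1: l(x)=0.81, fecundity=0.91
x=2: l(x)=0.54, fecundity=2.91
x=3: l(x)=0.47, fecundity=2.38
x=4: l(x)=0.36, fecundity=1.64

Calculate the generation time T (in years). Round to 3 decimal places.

2.389

lx·mx: 0, 0.7371, 1.5714, 1.1186, 0.5904 → R0 = 4.0175
x·lx·mx: 0, 0.7371, 3.1428, 3.3558, 2.3616 → Σ = 9.5973
T = 9.5973 / 4.0175 = 2.388874… → 2.389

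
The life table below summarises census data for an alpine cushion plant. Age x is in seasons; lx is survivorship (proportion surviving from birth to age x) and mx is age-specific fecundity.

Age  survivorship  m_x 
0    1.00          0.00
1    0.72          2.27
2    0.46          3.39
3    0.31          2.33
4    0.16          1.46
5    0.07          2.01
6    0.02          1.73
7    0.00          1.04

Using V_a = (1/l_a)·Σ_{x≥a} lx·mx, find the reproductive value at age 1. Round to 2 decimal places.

lx·mx for x ≥ 1: 1.6344, 1.5594, 0.7223, 0.2336, 0.1407, 0.0346, 0 → sum = 4.325
V_1 = 4.325 / l_1 = 4.325 / 0.72 = 6.006944… → 6.01

6.01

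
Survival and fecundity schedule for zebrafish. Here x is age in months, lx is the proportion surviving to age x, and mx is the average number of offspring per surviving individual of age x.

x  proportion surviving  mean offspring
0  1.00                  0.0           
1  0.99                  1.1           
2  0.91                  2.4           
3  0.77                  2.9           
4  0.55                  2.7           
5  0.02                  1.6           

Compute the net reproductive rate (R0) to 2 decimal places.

lx·mx by age: 0, 1.089, 2.184, 2.233, 1.485, 0.032
R0 = Σ lx·mx = 7.023 → 7.02

7.02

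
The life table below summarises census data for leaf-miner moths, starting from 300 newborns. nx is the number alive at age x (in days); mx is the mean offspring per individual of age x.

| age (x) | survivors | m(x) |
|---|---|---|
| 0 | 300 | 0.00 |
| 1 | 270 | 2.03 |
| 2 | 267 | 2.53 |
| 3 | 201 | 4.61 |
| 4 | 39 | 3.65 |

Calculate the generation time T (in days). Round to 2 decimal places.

2.29

lx = nx/n0 = nx/300: 1, 0.9, 0.89, 0.67, 0.13
lx·mx: 0, 1.827, 2.2517, 3.0887, 0.4745 → R0 = 7.6419
x·lx·mx: 0, 1.827, 4.5034, 9.2661, 1.898 → Σ = 17.4945
T = 17.4945 / 7.6419 = 2.289287… → 2.29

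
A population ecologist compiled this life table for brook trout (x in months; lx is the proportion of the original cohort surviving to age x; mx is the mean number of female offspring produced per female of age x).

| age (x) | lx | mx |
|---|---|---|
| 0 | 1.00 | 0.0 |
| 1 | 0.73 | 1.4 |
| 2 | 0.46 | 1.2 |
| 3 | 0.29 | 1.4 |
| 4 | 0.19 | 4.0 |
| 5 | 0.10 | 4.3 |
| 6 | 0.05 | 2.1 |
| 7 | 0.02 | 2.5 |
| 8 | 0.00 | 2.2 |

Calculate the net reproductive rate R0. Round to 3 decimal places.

3.325

lx·mx by age: 0, 1.022, 0.552, 0.406, 0.76, 0.43, 0.105, 0.05, 0
R0 = Σ lx·mx = 3.325 → 3.325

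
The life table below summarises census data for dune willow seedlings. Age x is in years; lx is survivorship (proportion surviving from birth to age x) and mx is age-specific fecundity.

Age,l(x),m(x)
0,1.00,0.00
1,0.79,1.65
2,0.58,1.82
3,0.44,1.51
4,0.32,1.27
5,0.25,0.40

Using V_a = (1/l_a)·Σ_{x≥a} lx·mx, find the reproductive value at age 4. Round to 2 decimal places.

1.58

lx·mx for x ≥ 4: 0.4064, 0.1 → sum = 0.5064
V_4 = 0.5064 / l_4 = 0.5064 / 0.32 = 1.5825 → 1.58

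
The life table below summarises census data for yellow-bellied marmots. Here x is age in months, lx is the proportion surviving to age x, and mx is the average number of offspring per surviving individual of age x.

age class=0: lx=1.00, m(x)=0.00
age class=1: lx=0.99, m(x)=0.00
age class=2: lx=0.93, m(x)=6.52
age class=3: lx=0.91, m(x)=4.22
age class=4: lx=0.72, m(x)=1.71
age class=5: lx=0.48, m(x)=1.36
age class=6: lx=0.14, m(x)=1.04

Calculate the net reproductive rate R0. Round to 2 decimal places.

lx·mx by age: 0, 0, 6.0636, 3.8402, 1.2312, 0.6528, 0.1456
R0 = Σ lx·mx = 11.9334 → 11.93

11.93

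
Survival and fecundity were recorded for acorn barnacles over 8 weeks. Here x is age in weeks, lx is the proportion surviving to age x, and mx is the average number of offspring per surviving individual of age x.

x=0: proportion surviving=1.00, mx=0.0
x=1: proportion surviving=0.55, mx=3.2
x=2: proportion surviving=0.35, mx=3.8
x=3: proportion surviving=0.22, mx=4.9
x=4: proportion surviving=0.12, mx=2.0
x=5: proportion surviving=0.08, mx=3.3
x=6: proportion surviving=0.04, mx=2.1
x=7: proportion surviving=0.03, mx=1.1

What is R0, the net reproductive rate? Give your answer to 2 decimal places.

lx·mx by age: 0, 1.76, 1.33, 1.078, 0.24, 0.264, 0.084, 0.033
R0 = Σ lx·mx = 4.789 → 4.79

4.79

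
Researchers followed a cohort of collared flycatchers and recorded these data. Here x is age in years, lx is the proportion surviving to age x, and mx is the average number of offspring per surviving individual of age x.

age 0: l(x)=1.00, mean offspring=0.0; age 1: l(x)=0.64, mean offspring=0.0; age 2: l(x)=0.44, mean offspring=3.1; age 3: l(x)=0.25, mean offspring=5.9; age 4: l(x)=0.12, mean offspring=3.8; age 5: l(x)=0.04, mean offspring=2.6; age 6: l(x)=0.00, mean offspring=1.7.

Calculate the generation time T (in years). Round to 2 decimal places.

2.79

lx·mx: 0, 0, 1.364, 1.475, 0.456, 0.104, 0 → R0 = 3.399
x·lx·mx: 0, 0, 2.728, 4.425, 1.824, 0.52, 0 → Σ = 9.497
T = 9.497 / 3.399 = 2.794057… → 2.79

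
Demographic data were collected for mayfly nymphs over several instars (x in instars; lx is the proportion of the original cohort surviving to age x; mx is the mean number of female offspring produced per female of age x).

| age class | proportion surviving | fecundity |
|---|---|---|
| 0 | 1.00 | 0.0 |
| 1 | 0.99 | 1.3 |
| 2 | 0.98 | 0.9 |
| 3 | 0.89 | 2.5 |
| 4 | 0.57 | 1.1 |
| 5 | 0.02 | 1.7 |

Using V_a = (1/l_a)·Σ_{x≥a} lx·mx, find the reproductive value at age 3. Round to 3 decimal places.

3.243

lx·mx for x ≥ 3: 2.225, 0.627, 0.034 → sum = 2.886
V_3 = 2.886 / l_3 = 2.886 / 0.89 = 3.242697… → 3.243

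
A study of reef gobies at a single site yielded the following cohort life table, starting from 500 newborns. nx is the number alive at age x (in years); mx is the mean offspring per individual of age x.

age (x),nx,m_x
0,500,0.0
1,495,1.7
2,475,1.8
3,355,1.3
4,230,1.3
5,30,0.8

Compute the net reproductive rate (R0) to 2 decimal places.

4.96

lx = nx/n0 = nx/500: 1, 0.99, 0.95, 0.71, 0.46, 0.06
lx·mx by age: 0, 1.683, 1.71, 0.923, 0.598, 0.048
R0 = Σ lx·mx = 4.962 → 4.96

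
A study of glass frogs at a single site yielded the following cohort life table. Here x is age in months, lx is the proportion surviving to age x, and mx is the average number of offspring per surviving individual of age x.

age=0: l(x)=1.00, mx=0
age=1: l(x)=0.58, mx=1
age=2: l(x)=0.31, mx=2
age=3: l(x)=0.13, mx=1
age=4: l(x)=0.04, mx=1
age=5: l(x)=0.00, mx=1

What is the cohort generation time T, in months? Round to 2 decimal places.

1.73

lx·mx: 0, 0.58, 0.62, 0.13, 0.04, 0 → R0 = 1.37
x·lx·mx: 0, 0.58, 1.24, 0.39, 0.16, 0 → Σ = 2.37
T = 2.37 / 1.37 = 1.729927… → 1.73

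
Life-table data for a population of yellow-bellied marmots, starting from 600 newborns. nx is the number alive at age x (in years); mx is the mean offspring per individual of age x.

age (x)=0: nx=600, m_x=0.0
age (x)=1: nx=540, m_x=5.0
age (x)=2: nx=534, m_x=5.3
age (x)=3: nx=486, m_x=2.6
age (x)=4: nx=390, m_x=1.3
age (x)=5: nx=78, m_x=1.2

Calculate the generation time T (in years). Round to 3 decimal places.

1.981

lx = nx/n0 = nx/600: 1, 0.9, 0.89, 0.81, 0.65, 0.13
lx·mx: 0, 4.5, 4.717, 2.106, 0.845, 0.156 → R0 = 12.324
x·lx·mx: 0, 4.5, 9.434, 6.318, 3.38, 0.78 → Σ = 24.412
T = 24.412 / 12.324 = 1.98085… → 1.981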